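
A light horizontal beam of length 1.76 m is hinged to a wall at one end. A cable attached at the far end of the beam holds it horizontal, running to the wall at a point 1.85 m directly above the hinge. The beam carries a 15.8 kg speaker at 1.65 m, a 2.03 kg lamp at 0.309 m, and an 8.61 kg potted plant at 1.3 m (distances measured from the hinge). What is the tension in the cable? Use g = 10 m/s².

T ≈ 297 N

Choose the hinge as the axis so the unknown hinge reaction has zero arm there.
Speaker: 15.8 × 10 = 158 N down at 1.65 m → arm 1.65 m, τ = 158 × 1.65 = 260.7 N·m clockwise.
Lamp: 2.03 × 10 = 20.3 N down at 0.309 m → arm 0.309 m, τ = 20.3 × 0.309 = 6.273 N·m clockwise.
Potted plant: 8.61 × 10 = 86.1 N down at 1.3 m → arm 1.3 m, τ = 86.1 × 1.3 = 111.9 N·m clockwise.
Total clockwise load moment = 378.9 N·m.
The cable tension T acts at 1.76 m; only its component perpendicular to the beam, T sinθ, produces torque. sinθ = h/√(h²+d²) = 1.85/√(1.85²+1.76²) = 0.7245.
Setting net torque to zero: T × 1.76 × 0.7245 = 378.9 → T = 378.9 / 1.275 = 297 N.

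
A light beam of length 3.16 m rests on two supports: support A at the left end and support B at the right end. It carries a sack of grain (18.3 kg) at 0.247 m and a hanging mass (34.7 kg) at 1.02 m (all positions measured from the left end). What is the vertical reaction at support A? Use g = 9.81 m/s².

R_A ≈ 396 N

Take moments about support B.
Sack of grain: 18.3 × 9.81 = 179.5 N down at 0.247 m → arm 2.913 m, τ = 179.5 × 2.913 = 522.9 N·m counterclockwise.
Hanging mass: 34.7 × 9.81 = 340.4 N down at 1.02 m → arm 2.14 m, τ = 340.4 × 2.14 = 728.5 N·m counterclockwise.
Net load moment about support B = 1251 N·m counterclockwise.
Reaction R at support A is upward at 0 m, arm 3.16 m → moment R × 3.16 clockwise.
For rotational equilibrium, R × 3.16 = 1251, so R = 396 N.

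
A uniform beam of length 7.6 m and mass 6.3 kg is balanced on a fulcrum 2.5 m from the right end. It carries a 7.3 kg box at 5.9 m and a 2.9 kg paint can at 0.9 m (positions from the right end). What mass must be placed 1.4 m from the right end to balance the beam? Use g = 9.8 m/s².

m ≈ 25.8 kg

Taking torques about the fulcrum (at 2.5 m from the right end):
Beam weight: 6.3 × 9.8 = 61.74 N down at 3.8 m → arm 1.3 m, τ = 61.74 × 1.3 = 80.26 N·m counterclockwise.
Box: 7.3 × 9.8 = 71.54 N down at 5.9 m → arm 3.4 m, τ = 71.54 × 3.4 = 243.2 N·m counterclockwise.
Paint can: 2.9 × 9.8 = 28.42 N down at 0.9 m → arm 1.6 m, τ = 28.42 × 1.6 = 45.47 N·m clockwise.
Net moment of known loads = 278 N·m counterclockwise.
An unknown mass m at 1.4 m has arm 1.1 m; its moment is m·g·1.1 clockwise.
Στ = 0 ⇒ m × 9.8 × 1.1 = 278 ⇒ m = 278 / (9.8 × 1.1) = 25.8 kg.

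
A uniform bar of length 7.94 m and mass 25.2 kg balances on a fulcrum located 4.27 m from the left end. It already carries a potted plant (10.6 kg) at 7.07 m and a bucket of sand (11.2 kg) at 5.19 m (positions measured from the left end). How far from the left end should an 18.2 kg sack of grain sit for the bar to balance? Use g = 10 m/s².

x ≈ 2.49 m from the left end

About the fulcrum (at 4.27 m from the left end):
Beam weight: 25.2 × 10 = 252 N down at 3.97 m → arm 0.3 m, τ = 252 × 0.3 = 75.6 N·m counterclockwise.
Potted plant: 10.6 × 10 = 106 N down at 7.07 m → arm 2.8 m, τ = 106 × 2.8 = 296.8 N·m clockwise.
Bucket of sand: 11.2 × 10 = 112 N down at 5.19 m → arm 0.92 m, τ = 112 × 0.92 = 103 N·m clockwise.
Net moment of existing loads = 324.2 N·m clockwise.
The sack of grain weighs 18.2 × 10 = 182 N and must supply an equal counterclockwise moment, so its lever arm about the fulcrum is 324.2 / 182 = 1.78 m.
That puts it at 4.27 − 1.78 = 2.49 m from the left end.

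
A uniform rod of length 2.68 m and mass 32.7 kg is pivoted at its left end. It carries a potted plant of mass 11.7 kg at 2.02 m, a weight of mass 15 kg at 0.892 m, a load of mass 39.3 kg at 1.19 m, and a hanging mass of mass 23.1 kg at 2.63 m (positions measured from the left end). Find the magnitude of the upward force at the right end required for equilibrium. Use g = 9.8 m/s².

F ≈ 689 N

Choose the left end as the axis so the unknown pivot reaction has zero arm there.
Beam weight: 32.7 × 9.8 = 320.5 N down at 1.34 m → arm 1.34 m, τ = 320.5 × 1.34 = 429.5 N·m clockwise.
Potted plant: 11.7 × 9.8 = 114.7 N down at 2.02 m → arm 2.02 m, τ = 114.7 × 2.02 = 231.7 N·m clockwise.
Weight: 15 × 9.8 = 147 N down at 0.892 m → arm 0.892 m, τ = 147 × 0.892 = 131.1 N·m clockwise.
Load: 39.3 × 9.8 = 385.1 N down at 1.19 m → arm 1.19 m, τ = 385.1 × 1.19 = 458.3 N·m clockwise.
Hanging mass: 23.1 × 9.8 = 226.4 N down at 2.63 m → arm 2.63 m, τ = 226.4 × 2.63 = 595.4 N·m clockwise.
Net moment of the loads = 1846 N·m clockwise.
The upward force F acts at the right end, arm 2.68 m, giving F × 2.68 counterclockwise.
For rotational equilibrium, F × 2.68 = 1846, so F = 1846 / 2.68 = 689 N.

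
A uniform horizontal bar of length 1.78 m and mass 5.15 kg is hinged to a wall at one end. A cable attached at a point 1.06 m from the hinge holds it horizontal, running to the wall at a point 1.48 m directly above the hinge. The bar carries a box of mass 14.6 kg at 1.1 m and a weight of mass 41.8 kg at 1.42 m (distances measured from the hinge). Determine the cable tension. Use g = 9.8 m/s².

T ≈ 910 N

Take moments about the hinge.
Beam weight: 5.15 × 9.8 = 50.47 N down at 0.89 m → arm 0.89 m, τ = 50.47 × 0.89 = 44.92 N·m clockwise.
Box: 14.6 × 9.8 = 143.1 N down at 1.1 m → arm 1.1 m, τ = 143.1 × 1.1 = 157.4 N·m clockwise.
Weight: 41.8 × 9.8 = 409.6 N down at 1.42 m → arm 1.42 m, τ = 409.6 × 1.42 = 581.6 N·m clockwise.
Total clockwise load moment = 783.9 N·m.
The cable tension T acts at 1.06 m; only its component perpendicular to the bar, T sinθ, produces torque. sinθ = h/√(h²+d²) = 1.48/√(1.48²+1.06²) = 0.813.
For rotational equilibrium, T × 1.06 × 0.813 = 783.9, so T = 783.9 / 0.8618 = 910 N.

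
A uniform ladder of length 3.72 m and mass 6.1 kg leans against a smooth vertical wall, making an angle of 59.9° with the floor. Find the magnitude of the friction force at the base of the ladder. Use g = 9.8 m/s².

f ≈ 17.3 N

Sum moments about the foot of the ladder (the floor normal and friction both act there and drop out).
Ladder weight 6.1×9.8 = 59.78 N acts at 1.86 m along the ladder; its horizontal arm is 1.86·cos59.9° = 0.9328 m → τ = 55.76 N·m clockwise.
Wall normal N acts horizontally at the top; its moment arm is the height L sinθ = 3.72·sin59.9° = 3.218 m, counterclockwise.
Balancing moments: N × 3.218 = 55.76, giving N = 17.3 N.
ΣFx = 0: friction at the foot balances the wall's push, so f = N_wall = 17.3 N.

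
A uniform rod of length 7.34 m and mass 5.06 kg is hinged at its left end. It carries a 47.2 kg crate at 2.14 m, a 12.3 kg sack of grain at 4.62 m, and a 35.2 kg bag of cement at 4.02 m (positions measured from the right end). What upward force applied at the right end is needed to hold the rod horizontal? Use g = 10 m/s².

Choose the left end as the axis so the unknown pivot reaction has zero arm there.
Beam weight: 5.06 × 10 = 50.6 N down at 3.67 m → arm 3.67 m, τ = 50.6 × 3.67 = 185.7 N·m clockwise.
Crate: 47.2 × 10 = 472 N down at 2.14 m → arm 5.2 m, τ = 472 × 5.2 = 2454 N·m clockwise.
Sack of grain: 12.3 × 10 = 123 N down at 4.62 m → arm 2.72 m, τ = 123 × 2.72 = 334.6 N·m clockwise.
Bag of cement: 35.2 × 10 = 352 N down at 4.02 m → arm 3.32 m, τ = 352 × 3.32 = 1169 N·m clockwise.
Net moment of the loads = 4143 N·m clockwise.
The upward force F acts at the right end, arm 7.34 m, giving F × 7.34 counterclockwise.
Setting net torque to zero: F × 7.34 = 4143 → F = 4143 / 7.34 = 564 N.

F ≈ 564 N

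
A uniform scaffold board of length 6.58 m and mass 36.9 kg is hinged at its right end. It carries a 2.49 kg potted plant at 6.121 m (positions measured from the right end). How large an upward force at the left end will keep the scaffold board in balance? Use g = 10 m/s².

F ≈ 208 N

Sum moments about the right end (the unknown pivot reaction has zero arm there).
Beam weight: 36.9 × 10 = 369 N down at 3.29 m → arm 3.29 m, τ = 369 × 3.29 = 1214 N·m counterclockwise.
Potted plant: 2.49 × 10 = 24.9 N down at 6.121 m → arm 6.121 m, τ = 24.9 × 6.121 = 152.4 N·m counterclockwise.
Net moment of the loads = 1366 N·m counterclockwise.
The upward force F acts at the left end, arm 6.58 m, giving F × 6.58 clockwise.
Setting net torque to zero: F × 6.58 = 1366 → F = 1366 / 6.58 = 208 N.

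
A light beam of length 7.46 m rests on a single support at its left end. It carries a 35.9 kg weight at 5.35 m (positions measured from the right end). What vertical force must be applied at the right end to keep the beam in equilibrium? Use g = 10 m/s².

F ≈ 102 N

About the left end:
Weight: 35.9 × 10 = 359 N down at 5.35 m → arm 2.11 m, τ = 359 × 2.11 = 757.5 N·m clockwise.
Net moment of the loads = 757.5 N·m clockwise.
The upward force F acts at the right end, arm 7.46 m, giving F × 7.46 counterclockwise.
For rotational equilibrium, F × 7.46 = 757.5, so F = 757.5 / 7.46 = 102 N.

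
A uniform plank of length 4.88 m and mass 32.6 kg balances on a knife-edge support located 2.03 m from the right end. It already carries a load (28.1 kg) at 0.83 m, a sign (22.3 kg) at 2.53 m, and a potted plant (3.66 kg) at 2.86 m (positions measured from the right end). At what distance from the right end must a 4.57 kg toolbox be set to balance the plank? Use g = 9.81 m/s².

Choose the knife-edge support (at 2.03 m from the right end) as the axis so the support reaction has zero arm there.
Beam weight: 32.6 × 9.81 = 319.8 N down at 2.44 m → arm 0.41 m, τ = 319.8 × 0.41 = 131.1 N·m counterclockwise.
Load: 28.1 × 9.81 = 275.7 N down at 0.83 m → arm 1.2 m, τ = 275.7 × 1.2 = 330.8 N·m clockwise.
Sign: 22.3 × 9.81 = 218.8 N down at 2.53 m → arm 0.5 m, τ = 218.8 × 0.5 = 109.4 N·m counterclockwise.
Potted plant: 3.66 × 9.81 = 35.9 N down at 2.86 m → arm 0.83 m, τ = 35.9 × 0.83 = 29.8 N·m counterclockwise.
Net moment of existing loads = 60.5 N·m clockwise.
The toolbox weighs 4.57 × 9.81 = 44.83 N and must supply an equal counterclockwise moment, so its lever arm about the knife-edge support is 60.5 / 44.83 = 1.35 m.
That puts it at 2.03 + 1.35 = 3.38 m from the right end.

x ≈ 3.38 m from the right end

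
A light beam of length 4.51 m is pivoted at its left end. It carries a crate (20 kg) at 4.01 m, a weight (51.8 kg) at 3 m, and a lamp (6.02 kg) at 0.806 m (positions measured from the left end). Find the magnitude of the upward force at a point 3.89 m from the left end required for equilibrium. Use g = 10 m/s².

F ≈ 618 N

Take moments about the left end.
Crate: 20 × 10 = 200 N down at 4.01 m → arm 4.01 m, τ = 200 × 4.01 = 802 N·m clockwise.
Weight: 51.8 × 10 = 518 N down at 3 m → arm 3 m, τ = 518 × 3 = 1554 N·m clockwise.
Lamp: 6.02 × 10 = 60.2 N down at 0.806 m → arm 0.806 m, τ = 60.2 × 0.806 = 48.52 N·m clockwise.
Net moment of the loads = 2405 N·m clockwise.
The upward force F acts at a point 3.89 m from the left end, arm 3.89 m, giving F × 3.89 counterclockwise.
Setting net torque to zero: F × 3.89 = 2405 → F = 2405 / 3.89 = 618 N.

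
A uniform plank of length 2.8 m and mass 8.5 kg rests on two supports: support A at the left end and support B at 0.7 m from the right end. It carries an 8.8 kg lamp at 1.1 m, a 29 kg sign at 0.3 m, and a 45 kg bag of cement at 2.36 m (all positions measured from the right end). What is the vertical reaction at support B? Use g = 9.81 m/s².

R_B ≈ 557 N

Take moments about support A.
Beam weight: 8.5 × 9.81 = 83.39 N down at 1.4 m → arm 1.4 m, τ = 83.39 × 1.4 = 116.7 N·m clockwise.
Lamp: 8.8 × 9.81 = 86.33 N down at 1.1 m → arm 1.7 m, τ = 86.33 × 1.7 = 146.8 N·m clockwise.
Sign: 29 × 9.81 = 284.5 N down at 0.3 m → arm 2.5 m, τ = 284.5 × 2.5 = 711.2 N·m clockwise.
Bag of cement: 45 × 9.81 = 441.5 N down at 2.36 m → arm 0.44 m, τ = 441.5 × 0.44 = 194.3 N·m clockwise.
Net load moment about support A = 1169 N·m clockwise.
Reaction R at support B is upward at 0.7 m, arm 2.1 m → moment R × 2.1 counterclockwise.
Στ = 0 ⇒ R × 2.1 = 1169 ⇒ R = 557 N.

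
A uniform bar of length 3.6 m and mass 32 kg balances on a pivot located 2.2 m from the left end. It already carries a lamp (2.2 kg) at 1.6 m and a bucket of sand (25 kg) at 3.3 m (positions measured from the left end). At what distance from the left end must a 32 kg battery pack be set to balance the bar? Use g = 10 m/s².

Sum moments about the pivot (at 2.2 m from the left end) (the support reaction has zero arm there).
Beam weight: 32 × 10 = 320 N down at 1.8 m → arm 0.4 m, τ = 320 × 0.4 = 128 N·m counterclockwise.
Lamp: 2.2 × 10 = 22 N down at 1.6 m → arm 0.6 m, τ = 22 × 0.6 = 13.2 N·m counterclockwise.
Bucket of sand: 25 × 10 = 250 N down at 3.3 m → arm 1.1 m, τ = 250 × 1.1 = 275 N·m clockwise.
Net moment of existing loads = 133.8 N·m clockwise.
The battery pack weighs 32 × 10 = 320 N and must supply an equal counterclockwise moment, so its lever arm about the pivot is 133.8 / 320 = 0.418 m.
That puts it at 2.2 − 0.418 = 1.78 m from the left end.

x ≈ 1.78 m from the left end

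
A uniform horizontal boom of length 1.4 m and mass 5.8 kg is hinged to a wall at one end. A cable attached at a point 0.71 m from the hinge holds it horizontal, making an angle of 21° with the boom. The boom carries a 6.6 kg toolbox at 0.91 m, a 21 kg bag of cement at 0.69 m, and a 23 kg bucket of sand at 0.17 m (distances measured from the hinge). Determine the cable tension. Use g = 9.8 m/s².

T ≈ 1100 N

About the hinge:
Beam weight: 5.8 × 9.8 = 56.84 N down at 0.7 m → arm 0.7 m, τ = 56.84 × 0.7 = 39.79 N·m clockwise.
Toolbox: 6.6 × 9.8 = 64.68 N down at 0.91 m → arm 0.91 m, τ = 64.68 × 0.91 = 58.86 N·m clockwise.
Bag of cement: 21 × 9.8 = 205.8 N down at 0.69 m → arm 0.69 m, τ = 205.8 × 0.69 = 142 N·m clockwise.
Bucket of sand: 23 × 9.8 = 225.4 N down at 0.17 m → arm 0.17 m, τ = 225.4 × 0.17 = 38.32 N·m clockwise.
Total clockwise load moment = 279 N·m.
The cable tension T acts at 0.71 m; only its component perpendicular to the boom, T sinθ, produces torque. sin 21° = 0.3584.
Στ = 0 ⇒ T × 0.71 × 0.3584 = 279 ⇒ T = 279 / 0.2545 = 1100 N.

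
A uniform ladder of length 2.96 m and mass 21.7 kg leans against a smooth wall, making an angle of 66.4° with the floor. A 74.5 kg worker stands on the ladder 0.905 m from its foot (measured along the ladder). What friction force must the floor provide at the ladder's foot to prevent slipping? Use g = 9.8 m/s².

Taking torques about the foot of the ladder:
Ladder weight 21.7×9.8 = 212.7 N acts at 1.48 m along the ladder; its horizontal arm is 1.48·cos66.4° = 0.5925 m → τ = 126 N·m clockwise.
Worker: 74.5×9.8 = 730.1 N at 0.905 m → arm 0.3623 m → τ = 264.5 N·m clockwise.
Wall normal N acts horizontally at the top; its moment arm is the height L sinθ = 2.96·sin66.4° = 2.712 m, counterclockwise.
Setting net torque to zero: N × 2.712 = 390.5 → N = 144 N.
ΣFx = 0: friction at the foot balances the wall's push, so f = N_wall = 144 N.

f ≈ 144 N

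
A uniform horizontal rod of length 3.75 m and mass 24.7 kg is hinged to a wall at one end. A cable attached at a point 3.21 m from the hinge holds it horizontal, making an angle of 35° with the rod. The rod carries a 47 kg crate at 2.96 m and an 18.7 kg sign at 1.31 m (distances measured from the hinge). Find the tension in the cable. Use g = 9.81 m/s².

Taking torques about the hinge:
Beam weight: 24.7 × 9.81 = 242.3 N down at 1.875 m → arm 1.875 m, τ = 242.3 × 1.875 = 454.3 N·m clockwise.
Crate: 47 × 9.81 = 461.1 N down at 2.96 m → arm 2.96 m, τ = 461.1 × 2.96 = 1365 N·m clockwise.
Sign: 18.7 × 9.81 = 183.4 N down at 1.31 m → arm 1.31 m, τ = 183.4 × 1.31 = 240.3 N·m clockwise.
Total clockwise load moment = 2060 N·m.
The cable tension T acts at 3.21 m; only its component perpendicular to the rod, T sinθ, produces torque. sin 35° = 0.5736.
Setting net torque to zero: T × 3.21 × 0.5736 = 2060 → T = 2060 / 1.841 = 1120 N.

T ≈ 1120 N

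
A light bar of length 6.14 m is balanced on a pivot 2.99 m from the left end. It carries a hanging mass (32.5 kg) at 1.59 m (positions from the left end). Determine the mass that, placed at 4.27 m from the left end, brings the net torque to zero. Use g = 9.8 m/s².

m ≈ 35.5 kg

Sum moments about the pivot (at 2.99 m from the left end) (the support reaction has zero arm there).
Hanging mass: 32.5 × 9.8 = 318.5 N down at 1.59 m → arm 1.4 m, τ = 318.5 × 1.4 = 445.9 N·m counterclockwise.
Net moment of known loads = 445.9 N·m counterclockwise.
An unknown mass m at 4.27 m has arm 1.28 m; its moment is m·g·1.28 clockwise.
Setting net torque to zero: m × 9.8 × 1.28 = 445.9 → m = 445.9 / (9.8 × 1.28) = 35.5 kg.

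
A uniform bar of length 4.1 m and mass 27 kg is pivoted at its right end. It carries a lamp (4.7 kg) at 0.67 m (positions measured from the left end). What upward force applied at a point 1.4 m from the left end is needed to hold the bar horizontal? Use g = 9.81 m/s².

Taking torques about the right end:
Beam weight: 27 × 9.81 = 264.9 N down at 2.05 m → arm 2.05 m, τ = 264.9 × 2.05 = 543 N·m counterclockwise.
Lamp: 4.7 × 9.81 = 46.11 N down at 0.67 m → arm 3.43 m, τ = 46.11 × 3.43 = 158.2 N·m counterclockwise.
Net moment of the loads = 701.2 N·m counterclockwise.
The upward force F acts at a point 1.4 m from the left end, arm 2.7 m, giving F × 2.7 clockwise.
Balancing moments: F × 2.7 = 701.2, giving F = 701.2 / 2.7 = 260 N.

F ≈ 260 N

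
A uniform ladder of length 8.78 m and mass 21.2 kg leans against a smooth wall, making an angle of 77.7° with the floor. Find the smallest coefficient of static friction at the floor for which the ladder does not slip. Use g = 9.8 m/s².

μ_min ≈ 0.109

Taking torques about the foot of the ladder:
Ladder weight 21.2×9.8 = 207.8 N acts at 4.39 m along the ladder; its horizontal arm is 4.39·cos77.7° = 0.9352 m → τ = 194.3 N·m clockwise.
Wall normal N acts horizontally at the top; its moment arm is the height L sinθ = 8.78·sin77.7° = 8.578 m, counterclockwise.
Στ = 0 ⇒ N × 8.578 = 194.3 ⇒ N = 22.65 N.
ΣFx = 0 ⇒ f = N_wall = 22.65 N. ΣFy = 0 ⇒ N_floor = 207.8 N.
μ_min = f / N_floor = 22.65 / 207.8 = 0.109.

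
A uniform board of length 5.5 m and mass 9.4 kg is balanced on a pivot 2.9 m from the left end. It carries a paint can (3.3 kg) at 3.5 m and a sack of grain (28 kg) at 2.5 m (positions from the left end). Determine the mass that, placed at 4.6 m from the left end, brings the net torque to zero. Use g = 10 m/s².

m ≈ 6.25 kg

Taking torques about the pivot (at 2.9 m from the left end):
Beam weight: 9.4 × 10 = 94 N down at 2.75 m → arm 0.15 m, τ = 94 × 0.15 = 14.1 N·m counterclockwise.
Paint can: 3.3 × 10 = 33 N down at 3.5 m → arm 0.6 m, τ = 33 × 0.6 = 19.8 N·m clockwise.
Sack of grain: 28 × 10 = 280 N down at 2.5 m → arm 0.4 m, τ = 280 × 0.4 = 112 N·m counterclockwise.
Net moment of known loads = 106.3 N·m counterclockwise.
An unknown mass m at 4.6 m has arm 1.7 m; its moment is m·g·1.7 clockwise.
Στ = 0 ⇒ m × 10 × 1.7 = 106.3 ⇒ m = 106.3 / (10 × 1.7) = 6.25 kg.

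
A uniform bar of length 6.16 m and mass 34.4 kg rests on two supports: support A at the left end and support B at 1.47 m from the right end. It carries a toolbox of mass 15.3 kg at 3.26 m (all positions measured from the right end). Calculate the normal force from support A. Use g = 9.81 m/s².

About support B:
Beam weight: 34.4 × 9.81 = 337.5 N down at 3.08 m → arm 1.61 m, τ = 337.5 × 1.61 = 543.4 N·m counterclockwise.
Toolbox: 15.3 × 9.81 = 150.1 N down at 3.26 m → arm 1.79 m, τ = 150.1 × 1.79 = 268.7 N·m counterclockwise.
Net load moment about support B = 812.1 N·m counterclockwise.
Reaction R at support A is upward at 6.16 m, arm 4.69 m → moment R × 4.69 clockwise.
Balancing moments: R × 4.69 = 812.1, giving R = 173 N.

R_A ≈ 173 N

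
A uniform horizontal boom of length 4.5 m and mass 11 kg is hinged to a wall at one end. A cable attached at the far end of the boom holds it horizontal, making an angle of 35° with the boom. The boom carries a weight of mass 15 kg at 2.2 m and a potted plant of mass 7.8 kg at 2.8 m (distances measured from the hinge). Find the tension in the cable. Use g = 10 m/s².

T ≈ 308 N

About the hinge:
Beam weight: 11 × 10 = 110 N down at 2.25 m → arm 2.25 m, τ = 110 × 2.25 = 247.5 N·m clockwise.
Weight: 15 × 10 = 150 N down at 2.2 m → arm 2.2 m, τ = 150 × 2.2 = 330 N·m clockwise.
Potted plant: 7.8 × 10 = 78 N down at 2.8 m → arm 2.8 m, τ = 78 × 2.8 = 218.4 N·m clockwise.
Total clockwise load moment = 795.9 N·m.
The cable tension T acts at 4.5 m; only its component perpendicular to the boom, T sinθ, produces torque. sin 35° = 0.5736.
Στ = 0 ⇒ T × 4.5 × 0.5736 = 795.9 ⇒ T = 795.9 / 2.581 = 308 N.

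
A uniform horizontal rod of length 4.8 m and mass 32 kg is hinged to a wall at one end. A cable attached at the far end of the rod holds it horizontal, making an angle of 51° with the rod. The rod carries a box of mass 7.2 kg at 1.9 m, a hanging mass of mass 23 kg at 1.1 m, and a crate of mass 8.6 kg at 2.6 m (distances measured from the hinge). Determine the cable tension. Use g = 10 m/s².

T ≈ 370 N

Taking torques about the hinge:
Beam weight: 32 × 10 = 320 N down at 2.4 m → arm 2.4 m, τ = 320 × 2.4 = 768 N·m clockwise.
Box: 7.2 × 10 = 72 N down at 1.9 m → arm 1.9 m, τ = 72 × 1.9 = 136.8 N·m clockwise.
Hanging mass: 23 × 10 = 230 N down at 1.1 m → arm 1.1 m, τ = 230 × 1.1 = 253 N·m clockwise.
Crate: 8.6 × 10 = 86 N down at 2.6 m → arm 2.6 m, τ = 86 × 2.6 = 223.6 N·m clockwise.
Total clockwise load moment = 1381 N·m.
The cable tension T acts at 4.8 m; only its component perpendicular to the rod, T sinθ, produces torque. sin 51° = 0.7771.
Balancing moments: T × 4.8 × 0.7771 = 1381, giving T = 1381 / 3.73 = 370 N.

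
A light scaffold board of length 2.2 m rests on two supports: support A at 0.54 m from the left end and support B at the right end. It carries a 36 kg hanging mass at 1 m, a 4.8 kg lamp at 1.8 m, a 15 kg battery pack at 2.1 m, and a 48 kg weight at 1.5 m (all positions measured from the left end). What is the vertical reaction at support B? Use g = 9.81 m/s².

R_B ≈ 544 N

About support A:
Hanging mass: 36 × 9.81 = 353.2 N down at 1 m → arm 0.46 m, τ = 353.2 × 0.46 = 162.5 N·m clockwise.
Lamp: 4.8 × 9.81 = 47.09 N down at 1.8 m → arm 1.26 m, τ = 47.09 × 1.26 = 59.33 N·m clockwise.
Battery pack: 15 × 9.81 = 147.2 N down at 2.1 m → arm 1.56 m, τ = 147.2 × 1.56 = 229.6 N·m clockwise.
Weight: 48 × 9.81 = 470.9 N down at 1.5 m → arm 0.96 m, τ = 470.9 × 0.96 = 452.1 N·m clockwise.
Net load moment about support A = 903.5 N·m clockwise.
Reaction R at support B is upward at 2.2 m, arm 1.66 m → moment R × 1.66 counterclockwise.
Balancing moments: R × 1.66 = 903.5, giving R = 544 N.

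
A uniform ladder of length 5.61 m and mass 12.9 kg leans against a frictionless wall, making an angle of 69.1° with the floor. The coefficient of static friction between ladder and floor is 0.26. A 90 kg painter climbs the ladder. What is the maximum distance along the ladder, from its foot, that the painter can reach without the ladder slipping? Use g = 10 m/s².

d ≈ 3.97 m

About the foot of the ladder:
Ladder weight 12.9×10 = 129 N acts at 2.805 m along the ladder; its horizontal arm is 2.805·cos69.1° = 1.001 m → τ = 129.1 N·m clockwise.
Painter weight 90×10 = 900 N at distance d → arm d·cos69.1° → τ = 900·d·0.3567 clockwise.
Wall normal N at the top has arm L sinθ = 5.241 m counterclockwise, so Στ = 0 gives N·5.241 = 129.1 + 321·d.
ΣFy = 0 ⇒ N_floor = 1029 N, so the maximum friction is μ_s·N_floor = 0.26×1029 = 267.5 N. ΣFx = 0 ⇒ N_wall = f, so at the slipping point N = 267.5 N.
Substituting: 267.5×5.241 = 129.1 + 321·d ⇒ d = (1402 − 129.1) / 321 = 3.97 m.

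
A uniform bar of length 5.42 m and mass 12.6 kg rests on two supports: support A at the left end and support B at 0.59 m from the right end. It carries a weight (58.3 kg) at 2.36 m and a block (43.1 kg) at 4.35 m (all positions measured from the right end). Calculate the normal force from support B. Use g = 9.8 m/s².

Taking torques about support A:
Beam weight: 12.6 × 9.8 = 123.5 N down at 2.71 m → arm 2.71 m, τ = 123.5 × 2.71 = 334.7 N·m clockwise.
Weight: 58.3 × 9.8 = 571.3 N down at 2.36 m → arm 3.06 m, τ = 571.3 × 3.06 = 1748 N·m clockwise.
Block: 43.1 × 9.8 = 422.4 N down at 4.35 m → arm 1.07 m, τ = 422.4 × 1.07 = 452 N·m clockwise.
Net load moment about support A = 2535 N·m clockwise.
Reaction R at support B is upward at 0.59 m, arm 4.83 m → moment R × 4.83 counterclockwise.
For rotational equilibrium, R × 4.83 = 2535, so R = 525 N.

R_B ≈ 525 N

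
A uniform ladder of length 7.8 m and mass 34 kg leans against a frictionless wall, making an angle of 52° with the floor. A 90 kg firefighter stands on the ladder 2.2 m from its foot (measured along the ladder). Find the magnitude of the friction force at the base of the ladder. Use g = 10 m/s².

About the foot of the ladder:
Ladder weight 34×10 = 340 N acts at 3.9 m along the ladder; its horizontal arm is 3.9·cos52° = 2.401 m → τ = 816.3 N·m clockwise.
Firefighter: 90×10 = 900 N at 2.2 m → arm 1.354 m → τ = 1219 N·m clockwise.
Wall normal N acts horizontally at the top; its moment arm is the height L sinθ = 7.8·sin52° = 6.146 m, counterclockwise.
Setting net torque to zero: N × 6.146 = 2035 → N = 331 N.
ΣFx = 0: friction at the foot balances the wall's push, so f = N_wall = 331 N.

f ≈ 331 N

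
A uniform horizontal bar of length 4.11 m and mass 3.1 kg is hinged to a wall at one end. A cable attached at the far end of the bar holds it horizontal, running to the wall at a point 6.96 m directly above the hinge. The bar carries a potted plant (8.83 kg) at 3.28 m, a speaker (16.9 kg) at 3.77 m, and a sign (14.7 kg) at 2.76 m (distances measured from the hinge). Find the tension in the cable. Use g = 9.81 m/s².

About the hinge:
Beam weight: 3.1 × 9.81 = 30.41 N down at 2.055 m → arm 2.055 m, τ = 30.41 × 2.055 = 62.49 N·m clockwise.
Potted plant: 8.83 × 9.81 = 86.62 N down at 3.28 m → arm 3.28 m, τ = 86.62 × 3.28 = 284.1 N·m clockwise.
Speaker: 16.9 × 9.81 = 165.8 N down at 3.77 m → arm 3.77 m, τ = 165.8 × 3.77 = 625.1 N·m clockwise.
Sign: 14.7 × 9.81 = 144.2 N down at 2.76 m → arm 2.76 m, τ = 144.2 × 2.76 = 398 N·m clockwise.
Total clockwise load moment = 1370 N·m.
The cable tension T acts at 4.11 m; only its component perpendicular to the bar, T sinθ, produces torque. sinθ = h/√(h²+d²) = 6.96/√(6.96²+4.11²) = 0.8611.
Στ = 0 ⇒ T × 4.11 × 0.8611 = 1370 ⇒ T = 1370 / 3.539 = 387 N.

T ≈ 387 N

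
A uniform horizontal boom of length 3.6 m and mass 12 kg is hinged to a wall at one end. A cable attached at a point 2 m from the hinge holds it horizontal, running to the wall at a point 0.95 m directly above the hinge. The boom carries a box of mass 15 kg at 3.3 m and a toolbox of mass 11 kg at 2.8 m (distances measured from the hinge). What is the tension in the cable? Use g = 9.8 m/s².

Choose the hinge as the axis so the unknown hinge reaction has zero arm there.
Beam weight: 12 × 9.8 = 117.6 N down at 1.8 m → arm 1.8 m, τ = 117.6 × 1.8 = 211.7 N·m clockwise.
Box: 15 × 9.8 = 147 N down at 3.3 m → arm 3.3 m, τ = 147 × 3.3 = 485.1 N·m clockwise.
Toolbox: 11 × 9.8 = 107.8 N down at 2.8 m → arm 2.8 m, τ = 107.8 × 2.8 = 301.8 N·m clockwise.
Total clockwise load moment = 998.6 N·m.
The cable tension T acts at 2 m; only its component perpendicular to the boom, T sinθ, produces torque. sinθ = h/√(h²+d²) = 0.95/√(0.95²+2²) = 0.4291.
For rotational equilibrium, T × 2 × 0.4291 = 998.6, so T = 998.6 / 0.8582 = 1160 N.

T ≈ 1160 N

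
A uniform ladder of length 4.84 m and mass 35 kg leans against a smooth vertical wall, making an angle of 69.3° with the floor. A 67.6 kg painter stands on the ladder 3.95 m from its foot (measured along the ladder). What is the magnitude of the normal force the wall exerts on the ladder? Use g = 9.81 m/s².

N_wall ≈ 269 N

Choose the foot of the ladder as the axis so the floor normal and friction both act there and drop out.
Ladder weight 35×9.81 = 343.4 N acts at 2.42 m along the ladder; its horizontal arm is 2.42·cos69.3° = 0.8554 m → τ = 293.7 N·m clockwise.
Painter: 67.6×9.81 = 663.2 N at 3.95 m → arm 1.396 m → τ = 925.8 N·m clockwise.
Wall normal N acts horizontally at the top; its moment arm is the height L sinθ = 4.84·sin69.3° = 4.528 m, counterclockwise.
For rotational equilibrium, N × 4.528 = 1220, so N = 269 N.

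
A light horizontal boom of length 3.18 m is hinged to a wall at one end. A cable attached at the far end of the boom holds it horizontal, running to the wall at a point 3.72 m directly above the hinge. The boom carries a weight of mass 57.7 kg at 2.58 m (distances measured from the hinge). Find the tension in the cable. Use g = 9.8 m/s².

Choose the hinge as the axis so the unknown hinge reaction has zero arm there.
Weight: 57.7 × 9.8 = 565.5 N down at 2.58 m → arm 2.58 m, τ = 565.5 × 2.58 = 1459 N·m clockwise.
Total clockwise load moment = 1459 N·m.
The cable tension T acts at 3.18 m; only its component perpendicular to the boom, T sinθ, produces torque. sinθ = h/√(h²+d²) = 3.72/√(3.72²+3.18²) = 0.7601.
Setting net torque to zero: T × 3.18 × 0.7601 = 1459 → T = 1459 / 2.417 = 604 N.

T ≈ 604 N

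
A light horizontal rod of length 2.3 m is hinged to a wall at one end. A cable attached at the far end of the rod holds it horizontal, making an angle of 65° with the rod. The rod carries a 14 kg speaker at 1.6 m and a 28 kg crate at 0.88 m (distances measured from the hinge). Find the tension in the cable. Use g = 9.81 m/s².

T ≈ 221 N

About the hinge:
Speaker: 14 × 9.81 = 137.3 N down at 1.6 m → arm 1.6 m, τ = 137.3 × 1.6 = 219.7 N·m clockwise.
Crate: 28 × 9.81 = 274.7 N down at 0.88 m → arm 0.88 m, τ = 274.7 × 0.88 = 241.7 N·m clockwise.
Total clockwise load moment = 461.4 N·m.
The cable tension T acts at 2.3 m; only its component perpendicular to the rod, T sinθ, produces torque. sin 65° = 0.9063.
Setting net torque to zero: T × 2.3 × 0.9063 = 461.4 → T = 461.4 / 2.084 = 221 N.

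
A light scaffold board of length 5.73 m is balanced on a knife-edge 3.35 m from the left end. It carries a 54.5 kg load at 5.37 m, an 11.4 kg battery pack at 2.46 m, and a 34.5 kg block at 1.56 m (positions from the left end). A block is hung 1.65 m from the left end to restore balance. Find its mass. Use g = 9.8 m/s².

m ≈ 22.5 kg

Take moments about the knife-edge (at 3.35 m from the left end).
Load: 54.5 × 9.8 = 534.1 N down at 5.37 m → arm 2.02 m, τ = 534.1 × 2.02 = 1079 N·m clockwise.
Battery pack: 11.4 × 9.8 = 111.7 N down at 2.46 m → arm 0.89 m, τ = 111.7 × 0.89 = 99.41 N·m counterclockwise.
Block: 34.5 × 9.8 = 338.1 N down at 1.56 m → arm 1.79 m, τ = 338.1 × 1.79 = 605.2 N·m counterclockwise.
Net moment of known loads = 374.4 N·m clockwise.
An unknown mass m at 1.65 m has arm 1.7 m; its moment is m·g·1.7 counterclockwise.
Setting net torque to zero: m × 9.8 × 1.7 = 374.4 → m = 374.4 / (9.8 × 1.7) = 22.5 kg.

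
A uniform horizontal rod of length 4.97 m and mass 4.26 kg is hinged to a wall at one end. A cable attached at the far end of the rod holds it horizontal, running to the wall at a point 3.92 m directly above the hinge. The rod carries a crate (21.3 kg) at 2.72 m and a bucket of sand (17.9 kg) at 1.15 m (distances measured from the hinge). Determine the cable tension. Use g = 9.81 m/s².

Choose the hinge as the axis so the unknown hinge reaction has zero arm there.
Beam weight: 4.26 × 9.81 = 41.79 N down at 2.485 m → arm 2.485 m, τ = 41.79 × 2.485 = 103.8 N·m clockwise.
Crate: 21.3 × 9.81 = 209 N down at 2.72 m → arm 2.72 m, τ = 209 × 2.72 = 568.5 N·m clockwise.
Bucket of sand: 17.9 × 9.81 = 175.6 N down at 1.15 m → arm 1.15 m, τ = 175.6 × 1.15 = 201.9 N·m clockwise.
Total clockwise load moment = 874.2 N·m.
The cable tension T acts at 4.97 m; only its component perpendicular to the rod, T sinθ, produces torque. sinθ = h/√(h²+d²) = 3.92/√(3.92²+4.97²) = 0.6193.
Setting net torque to zero: T × 4.97 × 0.6193 = 874.2 → T = 874.2 / 3.078 = 284 N.

T ≈ 284 N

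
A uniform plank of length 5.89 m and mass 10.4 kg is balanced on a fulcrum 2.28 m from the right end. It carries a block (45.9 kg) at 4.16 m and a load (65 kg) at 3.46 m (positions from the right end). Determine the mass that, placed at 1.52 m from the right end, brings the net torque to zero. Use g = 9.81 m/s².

m ≈ 224 kg

Sum moments about the fulcrum (at 2.28 m from the right end) (the support reaction has zero arm there).
Beam weight: 10.4 × 9.81 = 102 N down at 2.945 m → arm 0.665 m, τ = 102 × 0.665 = 67.83 N·m counterclockwise.
Block: 45.9 × 9.81 = 450.3 N down at 4.16 m → arm 1.88 m, τ = 450.3 × 1.88 = 846.6 N·m counterclockwise.
Load: 65 × 9.81 = 637.6 N down at 3.46 m → arm 1.18 m, τ = 637.6 × 1.18 = 752.4 N·m counterclockwise.
Net moment of known loads = 1667 N·m counterclockwise.
An unknown mass m at 1.52 m has arm 0.76 m; its moment is m·g·0.76 clockwise.
Setting net torque to zero: m × 9.81 × 0.76 = 1667 → m = 1667 / (9.81 × 0.76) = 224 kg.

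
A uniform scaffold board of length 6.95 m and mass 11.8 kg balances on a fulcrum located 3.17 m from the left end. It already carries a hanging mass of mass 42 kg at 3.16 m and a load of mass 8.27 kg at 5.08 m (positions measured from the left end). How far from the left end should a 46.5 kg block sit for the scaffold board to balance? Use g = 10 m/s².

x ≈ 2.76 m from the left end

Choose the fulcrum (at 3.17 m from the left end) as the axis so the support reaction has zero arm there.
Beam weight: 11.8 × 10 = 118 N down at 3.475 m → arm 0.305 m, τ = 118 × 0.305 = 35.99 N·m clockwise.
Hanging mass: 42 × 10 = 420 N down at 3.16 m → arm 0.01 m, τ = 420 × 0.01 = 4.2 N·m counterclockwise.
Load: 8.27 × 10 = 82.7 N down at 5.08 m → arm 1.91 m, τ = 82.7 × 1.91 = 158 N·m clockwise.
Net moment of existing loads = 189.8 N·m clockwise.
The block weighs 46.5 × 10 = 465 N and must supply an equal counterclockwise moment, so its lever arm about the fulcrum is 189.8 / 465 = 0.408 m.
That puts it at 3.17 − 0.408 = 2.76 m from the left end.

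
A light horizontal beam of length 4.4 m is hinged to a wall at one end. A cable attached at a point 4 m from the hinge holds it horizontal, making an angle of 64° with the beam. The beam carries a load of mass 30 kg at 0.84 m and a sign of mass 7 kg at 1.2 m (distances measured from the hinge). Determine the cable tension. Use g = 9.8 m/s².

About the hinge:
Load: 30 × 9.8 = 294 N down at 0.84 m → arm 0.84 m, τ = 294 × 0.84 = 247 N·m clockwise.
Sign: 7 × 9.8 = 68.6 N down at 1.2 m → arm 1.2 m, τ = 68.6 × 1.2 = 82.32 N·m clockwise.
Total clockwise load moment = 329.3 N·m.
The cable tension T acts at 4 m; only its component perpendicular to the beam, T sinθ, produces torque. sin 64° = 0.8988.
Balancing moments: T × 4 × 0.8988 = 329.3, giving T = 329.3 / 3.595 = 91.6 N.

T ≈ 91.6 N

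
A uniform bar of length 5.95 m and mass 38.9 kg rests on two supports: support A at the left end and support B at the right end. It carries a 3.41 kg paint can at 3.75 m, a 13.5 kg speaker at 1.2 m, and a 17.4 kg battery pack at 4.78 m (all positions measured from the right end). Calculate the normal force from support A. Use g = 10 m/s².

R_A ≈ 383 N

Taking torques about support B:
Beam weight: 38.9 × 10 = 389 N down at 2.975 m → arm 2.975 m, τ = 389 × 2.975 = 1157 N·m counterclockwise.
Paint can: 3.41 × 10 = 34.1 N down at 3.75 m → arm 3.75 m, τ = 34.1 × 3.75 = 127.9 N·m counterclockwise.
Speaker: 13.5 × 10 = 135 N down at 1.2 m → arm 1.2 m, τ = 135 × 1.2 = 162 N·m counterclockwise.
Battery pack: 17.4 × 10 = 174 N down at 4.78 m → arm 4.78 m, τ = 174 × 4.78 = 831.7 N·m counterclockwise.
Net load moment about support B = 2279 N·m counterclockwise.
Reaction R at support A is upward at 5.95 m, arm 5.95 m → moment R × 5.95 clockwise.
For rotational equilibrium, R × 5.95 = 2279, so R = 383 N.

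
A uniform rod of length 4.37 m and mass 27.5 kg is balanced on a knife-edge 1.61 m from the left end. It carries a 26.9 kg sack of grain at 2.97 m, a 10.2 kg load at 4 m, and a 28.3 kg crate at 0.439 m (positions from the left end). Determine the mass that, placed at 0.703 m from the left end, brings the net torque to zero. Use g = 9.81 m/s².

Sum moments about the knife-edge (at 1.61 m from the left end) (the support reaction has zero arm there).
Beam weight: 27.5 × 9.81 = 269.8 N down at 2.185 m → arm 0.575 m, τ = 269.8 × 0.575 = 155.1 N·m clockwise.
Sack of grain: 26.9 × 9.81 = 263.9 N down at 2.97 m → arm 1.36 m, τ = 263.9 × 1.36 = 358.9 N·m clockwise.
Load: 10.2 × 9.81 = 100.1 N down at 4 m → arm 2.39 m, τ = 100.1 × 2.39 = 239.2 N·m clockwise.
Crate: 28.3 × 9.81 = 277.6 N down at 0.439 m → arm 1.171 m, τ = 277.6 × 1.171 = 325.1 N·m counterclockwise.
Net moment of known loads = 428.1 N·m clockwise.
An unknown mass m at 0.703 m has arm 0.907 m; its moment is m·g·0.907 counterclockwise.
For rotational equilibrium, m × 9.81 × 0.907 = 428.1, so m = 428.1 / (9.81 × 0.907) = 48.1 kg.

m ≈ 48.1 kg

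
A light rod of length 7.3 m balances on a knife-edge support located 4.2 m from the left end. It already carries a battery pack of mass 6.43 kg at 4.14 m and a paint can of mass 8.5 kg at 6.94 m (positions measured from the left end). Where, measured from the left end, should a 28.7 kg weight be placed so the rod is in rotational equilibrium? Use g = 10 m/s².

x ≈ 3.4 m from the left end

About the knife-edge support (at 4.2 m from the left end):
Battery pack: 6.43 × 10 = 64.3 N down at 4.14 m → arm 0.06 m, τ = 64.3 × 0.06 = 3.858 N·m counterclockwise.
Paint can: 8.5 × 10 = 85 N down at 6.94 m → arm 2.74 m, τ = 85 × 2.74 = 232.9 N·m clockwise.
Net moment of existing loads = 229 N·m clockwise.
The weight weighs 28.7 × 10 = 287 N and must supply an equal counterclockwise moment, so its lever arm about the knife-edge support is 229 / 287 = 0.798 m.
That puts it at 4.2 − 0.798 = 3.4 m from the left end.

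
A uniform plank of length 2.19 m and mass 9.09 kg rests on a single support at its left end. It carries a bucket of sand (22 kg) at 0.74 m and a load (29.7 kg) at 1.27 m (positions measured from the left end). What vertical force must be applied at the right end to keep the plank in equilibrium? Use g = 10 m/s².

Sum moments about the left end (the unknown pivot reaction has zero arm there).
Beam weight: 9.09 × 10 = 90.9 N down at 1.095 m → arm 1.095 m, τ = 90.9 × 1.095 = 99.54 N·m clockwise.
Bucket of sand: 22 × 10 = 220 N down at 0.74 m → arm 0.74 m, τ = 220 × 0.74 = 162.8 N·m clockwise.
Load: 29.7 × 10 = 297 N down at 1.27 m → arm 1.27 m, τ = 297 × 1.27 = 377.2 N·m clockwise.
Net moment of the loads = 639.5 N·m clockwise.
The upward force F acts at the right end, arm 2.19 m, giving F × 2.19 counterclockwise.
Setting net torque to zero: F × 2.19 = 639.5 → F = 639.5 / 2.19 = 292 N.

F ≈ 292 N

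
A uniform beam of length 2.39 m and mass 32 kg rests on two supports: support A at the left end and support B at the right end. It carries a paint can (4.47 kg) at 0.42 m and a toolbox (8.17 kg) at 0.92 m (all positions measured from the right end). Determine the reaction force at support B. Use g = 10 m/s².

Sum moments about support A (its reaction then has zero moment arm).
Beam weight: 32 × 10 = 320 N down at 1.195 m → arm 1.195 m, τ = 320 × 1.195 = 382.4 N·m clockwise.
Paint can: 4.47 × 10 = 44.7 N down at 0.42 m → arm 1.97 m, τ = 44.7 × 1.97 = 88.06 N·m clockwise.
Toolbox: 8.17 × 10 = 81.7 N down at 0.92 m → arm 1.47 m, τ = 81.7 × 1.47 = 120.1 N·m clockwise.
Net load moment about support A = 590.6 N·m clockwise.
Reaction R at support B is upward at 0 m, arm 2.39 m → moment R × 2.39 counterclockwise.
Στ = 0 ⇒ R × 2.39 = 590.6 ⇒ R = 247 N.

R_B ≈ 247 N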